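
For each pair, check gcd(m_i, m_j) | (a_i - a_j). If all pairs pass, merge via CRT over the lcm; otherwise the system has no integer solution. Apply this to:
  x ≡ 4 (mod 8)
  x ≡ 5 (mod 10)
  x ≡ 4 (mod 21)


Moduli 8, 10, 21 are not pairwise coprime, so CRT works modulo lcm(m_i) when all pairwise compatibility conditions hold.
Pairwise compatibility: gcd(m_i, m_j) must divide a_i - a_j for every pair.
Merge one congruence at a time:
  Start: x ≡ 4 (mod 8).
  Combine with x ≡ 5 (mod 10): gcd(8, 10) = 2, and 5 - 4 = 1 is NOT divisible by 2.
    ⇒ system is inconsistent (no integer solution).

No solution (the system is inconsistent).


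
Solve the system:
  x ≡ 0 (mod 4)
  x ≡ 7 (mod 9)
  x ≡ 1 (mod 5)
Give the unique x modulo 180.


Moduli 4, 9, 5 are pairwise coprime; by CRT there is a unique solution modulo M = 4 · 9 · 5 = 180.
Solve pairwise, accumulating the modulus:
  Start with x ≡ 0 (mod 4).
  Combine with x ≡ 7 (mod 9): since gcd(4, 9) = 1, we get a unique residue mod 36.
    Write x = 0 + 4·t and substitute into x ≡ 7 (mod 9): 4·t ≡ 7 − 0 = 7 (mod 9).
    The inverse of 4 mod 9 is 7 (since 4·7 = 28 = 3·9 + 1), so t ≡ 7·7 = 49 ≡ 4 (mod 9).
    Then x = 0 + 4·4 = 16, valid modulo lcm(4, 9) = 36: x ≡ 16 (mod 36).
  Combine with x ≡ 1 (mod 5): since gcd(36, 5) = 1, we get a unique residue mod 180.
    Write x = 16 + 36·t and substitute into x ≡ 1 (mod 5): 36·t ≡ 1 − 16 = -15 (mod 5).
    Reduce coefficients mod 5: 1·t ≡ 0 (mod 5).
    So t ≡ 0 (mod 5).
    Then x = 16 + 36·0 = 16, valid modulo lcm(36, 5) = 180: x ≡ 16 (mod 180).
Verify: 16 mod 4 = 0 ✓, 16 mod 9 = 7 ✓, 16 mod 5 = 1 ✓.

x ≡ 16 (mod 180).


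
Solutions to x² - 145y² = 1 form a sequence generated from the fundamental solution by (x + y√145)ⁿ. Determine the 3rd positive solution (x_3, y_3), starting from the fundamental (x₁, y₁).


Step 1: Find the fundamental solution (x₁, y₁) of x² - 145y² = 1.
  Expand √145 as a continued fraction. a₀ = ⌊√145⌋ = 12; iterate m_{k+1} = d_k·a_k − m_k, d_{k+1} = (145 − m_{k+1}²)/d_k, a_{k+1} = ⌊(a₀ + m_{k+1})/d_{k+1}⌋ (starting m₀ = 0, d₀ = 1), with convergents p_k = a_k·p_{k-1} + p_{k-2}, q_k = a_k·q_{k-1} + q_{k-2} (p₋₁ = 1, q₋₁ = 0):
  k = 0: a₀ = 12; p₀/q₀ = 12/1; p₀² − 145·q₀² = 144 − 145 = -1.
  k = 1: m = 12, d = 1, a = ⌊(12 + 12)/1⌋ = 24; p/q = (24·12 + 1)/(24·1 + 0) = 289/24; p² − 145·q² = 83521 − 83520 = 1.
  The first convergent with p² − 145·q² = 1 gives the fundamental solution (x₁, y₁) = (289, 24).
Step 2: Apply the recurrence (x_{n+1}, y_{n+1}) = (x₁x_n + 145y₁y_n, x₁y_n + y₁x_n) repeatedly.
  From (x_1, y_1) = (289, 24): x_2 = 289·289 + 145·24·24 = 167041; y_2 = 289·24 + 24·289 = 13872.
  From (x_2, y_2) = (167041, 13872): x_3 = 289·167041 + 145·24·13872 = 96549409; y_3 = 289·13872 + 24·167041 = 8017992.
Step 3: Verify x_3² - 145·y_3² = 9321788378249281 - 9321788378249280 = 1 (should be 1). ✓

(x_1, y_1) = (289, 24); (x_3, y_3) = (96549409, 8017992).


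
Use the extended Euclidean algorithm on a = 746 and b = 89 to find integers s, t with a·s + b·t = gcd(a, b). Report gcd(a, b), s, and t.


Euclidean algorithm on (746, 89) — divide until remainder is 0:
  746 = 8 · 89 + 34
  89 = 2 · 34 + 21
  34 = 1 · 21 + 13
  21 = 1 · 13 + 8
  13 = 1 · 8 + 5
  8 = 1 · 5 + 3
  5 = 1 · 3 + 2
  3 = 1 · 2 + 1
  2 = 2 · 1 + 0
gcd(746, 89) = 1.
Track Bezout coefficients alongside the remainders: start with r₀ = 746 = a·1 + b·0 (s = 1, t = 0) and r₁ = 89 = a·0 + b·1 (s = 0, t = 1); each new remainder r_{k+1} = r_{k-1} − q_k·r_k inherits s_{k+1} = s_{k-1} − q_k·s_k, t_{k+1} = t_{k-1} − q_k·t_k, so r_k = a·s_k + b·t_k at every step:
  q = 8: r = 34, s = 1 − 8·0 = 1, t = 0 − 8·1 = -8  (check: 746·1 + 89·(-8) = 34)
  q = 2: r = 21, s = 0 − 2·1 = -2, t = 1 − 2·(-8) = 17  (check: 746·(-2) + 89·17 = 21)
  q = 1: r = 13, s = 1 − 1·(-2) = 3, t = -8 − 1·17 = -25  (check: 746·3 + 89·(-25) = 13)
  q = 1: r = 8, s = -2 − 1·3 = -5, t = 17 − 1·(-25) = 42  (check: 746·(-5) + 89·42 = 8)
  q = 1: r = 5, s = 3 − 1·(-5) = 8, t = -25 − 1·42 = -67  (check: 746·8 + 89·(-67) = 5)
  q = 1: r = 3, s = -5 − 1·8 = -13, t = 42 − 1·(-67) = 109  (check: 746·(-13) + 89·109 = 3)
  q = 1: r = 2, s = 8 − 1·(-13) = 21, t = -67 − 1·109 = -176  (check: 746·21 + 89·(-176) = 2)
  q = 1: r = 1, s = -13 − 1·21 = -34, t = 109 − 1·(-176) = 285  (check: 746·(-34) + 89·285 = 1)
The row with r = 1 (the gcd) gives the Bezout coefficients s = -34, t = 285.
Result: 746 · (-34) + 89 · (285) = 1.

gcd(746, 89) = 1; s = -34, t = 285 (check: 746·(-34) + 89·285 = 1).


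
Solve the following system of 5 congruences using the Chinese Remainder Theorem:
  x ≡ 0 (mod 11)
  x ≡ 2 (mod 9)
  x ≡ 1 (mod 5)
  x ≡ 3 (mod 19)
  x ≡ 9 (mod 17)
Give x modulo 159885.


Product of moduli M = 11 · 9 · 5 · 19 · 17 = 159885.
Merge one congruence at a time:
  Start: x ≡ 0 (mod 11).
  Combine with x ≡ 2 (mod 9); new modulus lcm = 99.
    Write x = 0 + 11·t and substitute into x ≡ 2 (mod 9): 11·t ≡ 2 − 0 = 2 (mod 9).
    Reduce coefficients mod 9: 2·t ≡ 2 (mod 9).
    The inverse of 2 mod 9 is 5 (since 2·5 = 10 = 1·9 + 1), so t ≡ 5·2 = 10 ≡ 1 (mod 9).
    Then x = 0 + 11·1 = 11, valid modulo lcm(11, 9) = 99: x ≡ 11 (mod 99).
  Combine with x ≡ 1 (mod 5); new modulus lcm = 495.
    Write x = 11 + 99·t and substitute into x ≡ 1 (mod 5): 99·t ≡ 1 − 11 = -10 (mod 5).
    Reduce coefficients mod 5: 4·t ≡ 0 (mod 5).
    The inverse of 4 mod 5 is 4 (since 4·4 = 16 = 3·5 + 1), so t ≡ 4·0 = 0 ≡ 0 (mod 5).
    Then x = 11 + 99·0 = 11, valid modulo lcm(99, 5) = 495: x ≡ 11 (mod 495).
  Combine with x ≡ 3 (mod 19); new modulus lcm = 9405.
    Write x = 11 + 495·t and substitute into x ≡ 3 (mod 19): 495·t ≡ 3 − 11 = -8 (mod 19).
    Reduce coefficients mod 19: 1·t ≡ 11 (mod 19).
    So t ≡ 11 (mod 19).
    Then x = 11 + 495·11 = 5456, valid modulo lcm(495, 19) = 9405: x ≡ 5456 (mod 9405).
  Combine with x ≡ 9 (mod 17); new modulus lcm = 159885.
    Write x = 5456 + 9405·t and substitute into x ≡ 9 (mod 17): 9405·t ≡ 9 − 5456 = -5447 (mod 17).
    Reduce coefficients mod 17: 4·t ≡ 10 (mod 17).
    The inverse of 4 mod 17 is 13 (since 4·13 = 52 = 3·17 + 1), so t ≡ 13·10 = 130 ≡ 11 (mod 17).
    Then x = 5456 + 9405·11 = 108911, valid modulo lcm(9405, 17) = 159885: x ≡ 108911 (mod 159885).
Verify against each original: 108911 mod 11 = 0, 108911 mod 9 = 2, 108911 mod 5 = 1, 108911 mod 19 = 3, 108911 mod 17 = 9.

x ≡ 108911 (mod 159885).


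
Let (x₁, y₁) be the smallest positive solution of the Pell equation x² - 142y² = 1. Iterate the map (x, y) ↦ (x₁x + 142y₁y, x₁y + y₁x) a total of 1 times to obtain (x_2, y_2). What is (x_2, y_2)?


Step 1: Find the fundamental solution (x₁, y₁) of x² - 142y² = 1.
  Expand √142 as a continued fraction. a₀ = ⌊√142⌋ = 11; iterate m_{k+1} = d_k·a_k − m_k, d_{k+1} = (142 − m_{k+1}²)/d_k, a_{k+1} = ⌊(a₀ + m_{k+1})/d_{k+1}⌋ (starting m₀ = 0, d₀ = 1), with convergents p_k = a_k·p_{k-1} + p_{k-2}, q_k = a_k·q_{k-1} + q_{k-2} (p₋₁ = 1, q₋₁ = 0):
  k = 0: a₀ = 11; p₀/q₀ = 11/1; p₀² − 142·q₀² = 121 − 142 = -21.
  k = 1: m = 11, d = 21, a = ⌊(11 + 11)/21⌋ = 1; p/q = (1·11 + 1)/(1·1 + 0) = 12/1; p² − 142·q² = 144 − 142 = 2.
  k = 2: m = 10, d = 2, a = ⌊(11 + 10)/2⌋ = 10; p/q = (10·12 + 11)/(10·1 + 1) = 131/11; p² − 142·q² = 17161 − 17182 = -21.
  k = 3: m = 10, d = 21, a = ⌊(11 + 10)/21⌋ = 1; p/q = (1·131 + 12)/(1·11 + 1) = 143/12; p² − 142·q² = 20449 − 20448 = 1.
  The first convergent with p² − 142·q² = 1 gives the fundamental solution (x₁, y₁) = (143, 12).
Step 2: Apply the recurrence (x_{n+1}, y_{n+1}) = (x₁x_n + 142y₁y_n, x₁y_n + y₁x_n) repeatedly.
  From (x_1, y_1) = (143, 12): x_2 = 143·143 + 142·12·12 = 40897; y_2 = 143·12 + 12·143 = 3432.
Step 3: Verify x_2² - 142·y_2² = 1672564609 - 1672564608 = 1 (should be 1). ✓

(x_1, y_1) = (143, 12); (x_2, y_2) = (40897, 3432).


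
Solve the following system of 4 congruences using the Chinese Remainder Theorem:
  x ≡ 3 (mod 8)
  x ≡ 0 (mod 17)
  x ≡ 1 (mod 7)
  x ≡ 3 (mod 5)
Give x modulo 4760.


Product of moduli M = 8 · 17 · 7 · 5 = 4760.
Merge one congruence at a time:
  Start: x ≡ 3 (mod 8).
  Combine with x ≡ 0 (mod 17); new modulus lcm = 136.
    Write x = 3 + 8·t and substitute into x ≡ 0 (mod 17): 8·t ≡ 0 − 3 = -3 (mod 17).
    Reduce coefficients mod 17: 8·t ≡ 14 (mod 17).
    The inverse of 8 mod 17 is 15 (since 8·15 = 120 = 7·17 + 1), so t ≡ 15·14 = 210 ≡ 6 (mod 17).
    Then x = 3 + 8·6 = 51, valid modulo lcm(8, 17) = 136: x ≡ 51 (mod 136).
  Combine with x ≡ 1 (mod 7); new modulus lcm = 952.
    Write x = 51 + 136·t and substitute into x ≡ 1 (mod 7): 136·t ≡ 1 − 51 = -50 (mod 7).
    Reduce coefficients mod 7: 3·t ≡ 6 (mod 7).
    The inverse of 3 mod 7 is 5 (since 3·5 = 15 = 2·7 + 1), so t ≡ 5·6 = 30 ≡ 2 (mod 7).
    Then x = 51 + 136·2 = 323, valid modulo lcm(136, 7) = 952: x ≡ 323 (mod 952).
  Combine with x ≡ 3 (mod 5); new modulus lcm = 4760.
    Write x = 323 + 952·t and substitute into x ≡ 3 (mod 5): 952·t ≡ 3 − 323 = -320 (mod 5).
    Reduce coefficients mod 5: 2·t ≡ 0 (mod 5).
    The inverse of 2 mod 5 is 3 (since 2·3 = 6 = 1·5 + 1), so t ≡ 3·0 = 0 ≡ 0 (mod 5).
    Then x = 323 + 952·0 = 323, valid modulo lcm(952, 5) = 4760: x ≡ 323 (mod 4760).
Verify against each original: 323 mod 8 = 3, 323 mod 17 = 0, 323 mod 7 = 1, 323 mod 5 = 3.

x ≡ 323 (mod 4760).


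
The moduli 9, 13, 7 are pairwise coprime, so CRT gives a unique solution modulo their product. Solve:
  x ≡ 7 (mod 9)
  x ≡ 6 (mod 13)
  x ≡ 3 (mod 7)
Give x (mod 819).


Moduli 9, 13, 7 are pairwise coprime; by CRT there is a unique solution modulo M = 9 · 13 · 7 = 819.
Solve pairwise, accumulating the modulus:
  Start with x ≡ 7 (mod 9).
  Combine with x ≡ 6 (mod 13): since gcd(9, 13) = 1, we get a unique residue mod 117.
    Write x = 7 + 9·t and substitute into x ≡ 6 (mod 13): 9·t ≡ 6 − 7 = -1 (mod 13).
    Reduce coefficients mod 13: 9·t ≡ 12 (mod 13).
    The inverse of 9 mod 13 is 3 (since 9·3 = 27 = 2·13 + 1), so t ≡ 3·12 = 36 ≡ 10 (mod 13).
    Then x = 7 + 9·10 = 97, valid modulo lcm(9, 13) = 117: x ≡ 97 (mod 117).
  Combine with x ≡ 3 (mod 7): since gcd(117, 7) = 1, we get a unique residue mod 819.
    Write x = 97 + 117·t and substitute into x ≡ 3 (mod 7): 117·t ≡ 3 − 97 = -94 (mod 7).
    Reduce coefficients mod 7: 5·t ≡ 4 (mod 7).
    The inverse of 5 mod 7 is 3 (since 5·3 = 15 = 2·7 + 1), so t ≡ 3·4 = 12 ≡ 5 (mod 7).
    Then x = 97 + 117·5 = 682, valid modulo lcm(117, 7) = 819: x ≡ 682 (mod 819).
Verify: 682 mod 9 = 7 ✓, 682 mod 13 = 6 ✓, 682 mod 7 = 3 ✓.

x ≡ 682 (mod 819).


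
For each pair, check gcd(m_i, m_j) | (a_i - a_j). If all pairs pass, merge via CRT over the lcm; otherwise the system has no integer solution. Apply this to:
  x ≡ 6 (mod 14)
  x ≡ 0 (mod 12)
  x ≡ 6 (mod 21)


Moduli 14, 12, 21 are not pairwise coprime, so CRT works modulo lcm(m_i) when all pairwise compatibility conditions hold.
Pairwise compatibility: gcd(m_i, m_j) must divide a_i - a_j for every pair.
Merge one congruence at a time:
  Start: x ≡ 6 (mod 14).
  Combine with x ≡ 0 (mod 12): gcd(14, 12) = 2; 0 - 6 = -6, which IS divisible by 2, so compatible.
    Write x = 6 + 14·t and substitute into x ≡ 0 (mod 12): 14·t ≡ 0 − 6 = -6 (mod 12).
    Divide the congruence (and modulus) by g = 2: 7·t ≡ -3 (mod 6).
    Reduce coefficients mod 6: 1·t ≡ 3 (mod 6).
    So t ≡ 3 (mod 6).
    Then x = 6 + 14·3 = 48, valid modulo lcm(14, 12) = 84: x ≡ 48 (mod 84).
  Combine with x ≡ 6 (mod 21): gcd(84, 21) = 21; 6 - 48 = -42, which IS divisible by 21, so compatible.
    Write x = 48 + 84·t and substitute into x ≡ 6 (mod 21): 84·t ≡ 6 − 48 = -42 (mod 21).
    Divide the congruence (and modulus) by g = 21: 4·t ≡ -2 (mod 1).
    Modulo 1 every t works; take t = 0.
    Then x = 48 + 84·0 = 48, valid modulo lcm(84, 21) = 84: x ≡ 48 (mod 84).
Verify: 48 mod 14 = 6, 48 mod 12 = 0, 48 mod 21 = 6.

x ≡ 48 (mod 84).


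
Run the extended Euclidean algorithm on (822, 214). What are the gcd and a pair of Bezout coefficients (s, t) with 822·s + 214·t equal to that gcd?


Euclidean algorithm on (822, 214) — divide until remainder is 0:
  822 = 3 · 214 + 180
  214 = 1 · 180 + 34
  180 = 5 · 34 + 10
  34 = 3 · 10 + 4
  10 = 2 · 4 + 2
  4 = 2 · 2 + 0
gcd(822, 214) = 2.
Track Bezout coefficients alongside the remainders: start with r₀ = 822 = a·1 + b·0 (s = 1, t = 0) and r₁ = 214 = a·0 + b·1 (s = 0, t = 1); each new remainder r_{k+1} = r_{k-1} − q_k·r_k inherits s_{k+1} = s_{k-1} − q_k·s_k, t_{k+1} = t_{k-1} − q_k·t_k, so r_k = a·s_k + b·t_k at every step:
  q = 3: r = 180, s = 1 − 3·0 = 1, t = 0 − 3·1 = -3  (check: 822·1 + 214·(-3) = 180)
  q = 1: r = 34, s = 0 − 1·1 = -1, t = 1 − 1·(-3) = 4  (check: 822·(-1) + 214·4 = 34)
  q = 5: r = 10, s = 1 − 5·(-1) = 6, t = -3 − 5·4 = -23  (check: 822·6 + 214·(-23) = 10)
  q = 3: r = 4, s = -1 − 3·6 = -19, t = 4 − 3·(-23) = 73  (check: 822·(-19) + 214·73 = 4)
  q = 2: r = 2, s = 6 − 2·(-19) = 44, t = -23 − 2·73 = -169  (check: 822·44 + 214·(-169) = 2)
The row with r = 2 (the gcd) gives the Bezout coefficients s = 44, t = -169.
Result: 822 · (44) + 214 · (-169) = 2.

gcd(822, 214) = 2; s = 44, t = -169 (check: 822·44 + 214·(-169) = 2).


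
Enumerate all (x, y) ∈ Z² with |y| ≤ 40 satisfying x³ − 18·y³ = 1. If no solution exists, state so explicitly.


The equation is x³ - 18y³ = 1. For fixed y, x³ = 18·y³ + 1, so a solution requires the RHS to be a perfect cube.
Strategy: iterate y from -40 to 40, compute RHS = 18·y³ + 1, and check whether it is a (positive or negative) perfect cube.
Check small values of y:
  y = 0: RHS = 1 = (1)³ ⇒ x = 1 works.
  y = 1: RHS = 19 is not a perfect cube.
  y = -1: RHS = -17 is not a perfect cube.
  y = 2: RHS = 145 is not a perfect cube.
  y = -2: RHS = -143 is not a perfect cube.
  y = 3: RHS = 487 is not a perfect cube.
  y = -3: RHS = -485 is not a perfect cube.
Continuing the search up to |y| = 40 finds no further solutions beyond those listed.
Collected solutions: (1, 0).

Solutions (with |y| ≤ 40): (1, 0).


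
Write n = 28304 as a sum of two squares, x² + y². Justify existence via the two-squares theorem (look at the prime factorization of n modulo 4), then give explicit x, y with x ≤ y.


Step 1: Factor n = 28304 = 2^4 · 29 · 61.
Step 2: Check the mod-4 condition on each prime factor: 2 = 2 (special); 29 ≡ 1 (mod 4), exponent 1; 61 ≡ 1 (mod 4), exponent 1.
All primes ≡ 3 (mod 4) appear to even exponent (or don't appear), so by the two-squares theorem n IS expressible as a sum of two squares.
Step 3: Build a representation. Group n = k² · m with k = 4 and m = 29 · 61 = 1769 (a product of primes ≡ 1 (mod 4)); a representation of m scales to one of n via (k·x)² + (k·y)² = k²(x² + y²). Each prime p ≡ 1 (mod 4) is itself a sum of two squares; find a² by testing p − a² for a perfect square:
  29: 29 − 1² = 28, 29 − 2² = 25 = 5² ⇒ 29 = 2² + 5².
  61: 61 − 1² = 60, 61 − 2² = 57, 61 − 3² = 52, 61 − 4² = 45, 61 − 5² = 36 = 6² ⇒ 61 = 5² + 6².
  Combine using the Brahmagupta–Fibonacci identity (a² + b²)(c² + d²) = (ac − bd)² + (ad + bc)² = (ac + bd)² + (ad − bc)²:
  29 · 61 = 1769: from (2² + 5²)(5² + 6²), take (2·5 − 5·6, 2·6 + 5·5) = (10 − 30, 12 + 25) = (-20, 37); dropping signs (only squares matter) gives (20, 37); check 20² + 37² = 400 + 1369 = 1769 ✓.
  Scale by k = 4: (4·20, 4·37) = (80, 148).
Step 4: Order so x ≤ y and verify: 80² + 148² = 6400 + 21904 = 28304 = n. ✓

n = 28304 = 80² + 148² (one valid representation with x ≤ y).


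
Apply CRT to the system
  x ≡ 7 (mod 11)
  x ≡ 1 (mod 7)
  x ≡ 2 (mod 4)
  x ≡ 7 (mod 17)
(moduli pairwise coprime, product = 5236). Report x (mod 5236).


Product of moduli M = 11 · 7 · 4 · 17 = 5236.
Merge one congruence at a time:
  Start: x ≡ 7 (mod 11).
  Combine with x ≡ 1 (mod 7); new modulus lcm = 77.
    Write x = 7 + 11·t and substitute into x ≡ 1 (mod 7): 11·t ≡ 1 − 7 = -6 (mod 7).
    Reduce coefficients mod 7: 4·t ≡ 1 (mod 7).
    The inverse of 4 mod 7 is 2 (since 4·2 = 8 = 1·7 + 1), so t ≡ 2·1 = 2 ≡ 2 (mod 7).
    Then x = 7 + 11·2 = 29, valid modulo lcm(11, 7) = 77: x ≡ 29 (mod 77).
  Combine with x ≡ 2 (mod 4); new modulus lcm = 308.
    Write x = 29 + 77·t and substitute into x ≡ 2 (mod 4): 77·t ≡ 2 − 29 = -27 (mod 4).
    Reduce coefficients mod 4: 1·t ≡ 1 (mod 4).
    So t ≡ 1 (mod 4).
    Then x = 29 + 77·1 = 106, valid modulo lcm(77, 4) = 308: x ≡ 106 (mod 308).
  Combine with x ≡ 7 (mod 17); new modulus lcm = 5236.
    Write x = 106 + 308·t and substitute into x ≡ 7 (mod 17): 308·t ≡ 7 − 106 = -99 (mod 17).
    Reduce coefficients mod 17: 2·t ≡ 3 (mod 17).
    The inverse of 2 mod 17 is 9 (since 2·9 = 18 = 1·17 + 1), so t ≡ 9·3 = 27 ≡ 10 (mod 17).
    Then x = 106 + 308·10 = 3186, valid modulo lcm(308, 17) = 5236: x ≡ 3186 (mod 5236).
Verify against each original: 3186 mod 11 = 7, 3186 mod 7 = 1, 3186 mod 4 = 2, 3186 mod 17 = 7.

x ≡ 3186 (mod 5236).


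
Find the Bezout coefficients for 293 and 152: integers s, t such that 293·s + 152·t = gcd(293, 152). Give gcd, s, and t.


Euclidean algorithm on (293, 152) — divide until remainder is 0:
  293 = 1 · 152 + 141
  152 = 1 · 141 + 11
  141 = 12 · 11 + 9
  11 = 1 · 9 + 2
  9 = 4 · 2 + 1
  2 = 2 · 1 + 0
gcd(293, 152) = 1.
Track Bezout coefficients alongside the remainders: start with r₀ = 293 = a·1 + b·0 (s = 1, t = 0) and r₁ = 152 = a·0 + b·1 (s = 0, t = 1); each new remainder r_{k+1} = r_{k-1} − q_k·r_k inherits s_{k+1} = s_{k-1} − q_k·s_k, t_{k+1} = t_{k-1} − q_k·t_k, so r_k = a·s_k + b·t_k at every step:
  q = 1: r = 141, s = 1 − 1·0 = 1, t = 0 − 1·1 = -1  (check: 293·1 + 152·(-1) = 141)
  q = 1: r = 11, s = 0 − 1·1 = -1, t = 1 − 1·(-1) = 2  (check: 293·(-1) + 152·2 = 11)
  q = 12: r = 9, s = 1 − 12·(-1) = 13, t = -1 − 12·2 = -25  (check: 293·13 + 152·(-25) = 9)
  q = 1: r = 2, s = -1 − 1·13 = -14, t = 2 − 1·(-25) = 27  (check: 293·(-14) + 152·27 = 2)
  q = 4: r = 1, s = 13 − 4·(-14) = 69, t = -25 − 4·27 = -133  (check: 293·69 + 152·(-133) = 1)
The row with r = 1 (the gcd) gives the Bezout coefficients s = 69, t = -133.
Result: 293 · (69) + 152 · (-133) = 1.

gcd(293, 152) = 1; s = 69, t = -133 (check: 293·69 + 152·(-133) = 1).


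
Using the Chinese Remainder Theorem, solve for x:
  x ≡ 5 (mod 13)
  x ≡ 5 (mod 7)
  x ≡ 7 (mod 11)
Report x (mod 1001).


Moduli 13, 7, 11 are pairwise coprime; by CRT there is a unique solution modulo M = 13 · 7 · 11 = 1001.
Solve pairwise, accumulating the modulus:
  Start with x ≡ 5 (mod 13).
  Combine with x ≡ 5 (mod 7): since gcd(13, 7) = 1, we get a unique residue mod 91.
    Write x = 5 + 13·t and substitute into x ≡ 5 (mod 7): 13·t ≡ 5 − 5 = 0 (mod 7).
    Reduce coefficients mod 7: 6·t ≡ 0 (mod 7).
    The inverse of 6 mod 7 is 6 (since 6·6 = 36 = 5·7 + 1), so t ≡ 6·0 = 0 ≡ 0 (mod 7).
    Then x = 5 + 13·0 = 5, valid modulo lcm(13, 7) = 91: x ≡ 5 (mod 91).
  Combine with x ≡ 7 (mod 11): since gcd(91, 11) = 1, we get a unique residue mod 1001.
    Write x = 5 + 91·t and substitute into x ≡ 7 (mod 11): 91·t ≡ 7 − 5 = 2 (mod 11).
    Reduce coefficients mod 11: 3·t ≡ 2 (mod 11).
    The inverse of 3 mod 11 is 4 (since 3·4 = 12 = 1·11 + 1), so t ≡ 4·2 = 8 ≡ 8 (mod 11).
    Then x = 5 + 91·8 = 733, valid modulo lcm(91, 11) = 1001: x ≡ 733 (mod 1001).
Verify: 733 mod 13 = 5 ✓, 733 mod 7 = 5 ✓, 733 mod 11 = 7 ✓.

x ≡ 733 (mod 1001).


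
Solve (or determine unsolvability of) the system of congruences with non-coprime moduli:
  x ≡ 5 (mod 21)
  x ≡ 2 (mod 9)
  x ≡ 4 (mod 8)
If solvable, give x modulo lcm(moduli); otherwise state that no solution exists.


Moduli 21, 9, 8 are not pairwise coprime, so CRT works modulo lcm(m_i) when all pairwise compatibility conditions hold.
Pairwise compatibility: gcd(m_i, m_j) must divide a_i - a_j for every pair.
Merge one congruence at a time:
  Start: x ≡ 5 (mod 21).
  Combine with x ≡ 2 (mod 9): gcd(21, 9) = 3; 2 - 5 = -3, which IS divisible by 3, so compatible.
    Write x = 5 + 21·t and substitute into x ≡ 2 (mod 9): 21·t ≡ 2 − 5 = -3 (mod 9).
    Divide the congruence (and modulus) by g = 3: 7·t ≡ -1 (mod 3).
    Reduce coefficients mod 3: 1·t ≡ 2 (mod 3).
    So t ≡ 2 (mod 3).
    Then x = 5 + 21·2 = 47, valid modulo lcm(21, 9) = 63: x ≡ 47 (mod 63).
  Combine with x ≡ 4 (mod 8): gcd(63, 8) = 1; 4 - 47 = -43, which IS divisible by 1, so compatible.
    Write x = 47 + 63·t and substitute into x ≡ 4 (mod 8): 63·t ≡ 4 − 47 = -43 (mod 8).
    Reduce coefficients mod 8: 7·t ≡ 5 (mod 8).
    The inverse of 7 mod 8 is 7 (since 7·7 = 49 = 6·8 + 1), so t ≡ 7·5 = 35 ≡ 3 (mod 8).
    Then x = 47 + 63·3 = 236, valid modulo lcm(63, 8) = 504: x ≡ 236 (mod 504).
Verify: 236 mod 21 = 5, 236 mod 9 = 2, 236 mod 8 = 4.

x ≡ 236 (mod 504).


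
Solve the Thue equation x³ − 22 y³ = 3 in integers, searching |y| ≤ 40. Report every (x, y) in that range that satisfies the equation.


The equation is x³ - 22y³ = 3. For fixed y, x³ = 22·y³ + 3, so a solution requires the RHS to be a perfect cube.
Strategy: iterate y from -40 to 40, compute RHS = 22·y³ + 3, and check whether it is a (positive or negative) perfect cube.
Check small values of y:
  y = 0: RHS = 3 is not a perfect cube.
  y = 1: RHS = 25 is not a perfect cube.
  y = -1: RHS = -19 is not a perfect cube.
  y = 2: RHS = 179 is not a perfect cube.
  y = -2: RHS = -173 is not a perfect cube.
  y = 3: RHS = 597 is not a perfect cube.
  y = -3: RHS = -591 is not a perfect cube.
Continuing the search up to |y| = 40 finds no solutions either.
No (x, y) in the scanned range satisfies the equation.

No integer solutions with |y| ≤ 40.


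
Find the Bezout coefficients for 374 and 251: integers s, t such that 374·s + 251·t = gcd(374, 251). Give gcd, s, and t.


Euclidean algorithm on (374, 251) — divide until remainder is 0:
  374 = 1 · 251 + 123
  251 = 2 · 123 + 5
  123 = 24 · 5 + 3
  5 = 1 · 3 + 2
  3 = 1 · 2 + 1
  2 = 2 · 1 + 0
gcd(374, 251) = 1.
Track Bezout coefficients alongside the remainders: start with r₀ = 374 = a·1 + b·0 (s = 1, t = 0) and r₁ = 251 = a·0 + b·1 (s = 0, t = 1); each new remainder r_{k+1} = r_{k-1} − q_k·r_k inherits s_{k+1} = s_{k-1} − q_k·s_k, t_{k+1} = t_{k-1} − q_k·t_k, so r_k = a·s_k + b·t_k at every step:
  q = 1: r = 123, s = 1 − 1·0 = 1, t = 0 − 1·1 = -1  (check: 374·1 + 251·(-1) = 123)
  q = 2: r = 5, s = 0 − 2·1 = -2, t = 1 − 2·(-1) = 3  (check: 374·(-2) + 251·3 = 5)
  q = 24: r = 3, s = 1 − 24·(-2) = 49, t = -1 − 24·3 = -73  (check: 374·49 + 251·(-73) = 3)
  q = 1: r = 2, s = -2 − 1·49 = -51, t = 3 − 1·(-73) = 76  (check: 374·(-51) + 251·76 = 2)
  q = 1: r = 1, s = 49 − 1·(-51) = 100, t = -73 − 1·76 = -149  (check: 374·100 + 251·(-149) = 1)
The row with r = 1 (the gcd) gives the Bezout coefficients s = 100, t = -149.
Result: 374 · (100) + 251 · (-149) = 1.

gcd(374, 251) = 1; s = 100, t = -149 (check: 374·100 + 251·(-149) = 1).


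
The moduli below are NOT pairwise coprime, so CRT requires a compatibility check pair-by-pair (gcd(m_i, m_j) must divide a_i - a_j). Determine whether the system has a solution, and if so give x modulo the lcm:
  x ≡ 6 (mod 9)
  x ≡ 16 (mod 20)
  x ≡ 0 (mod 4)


Moduli 9, 20, 4 are not pairwise coprime, so CRT works modulo lcm(m_i) when all pairwise compatibility conditions hold.
Pairwise compatibility: gcd(m_i, m_j) must divide a_i - a_j for every pair.
Merge one congruence at a time:
  Start: x ≡ 6 (mod 9).
  Combine with x ≡ 16 (mod 20): gcd(9, 20) = 1; 16 - 6 = 10, which IS divisible by 1, so compatible.
    Write x = 6 + 9·t and substitute into x ≡ 16 (mod 20): 9·t ≡ 16 − 6 = 10 (mod 20).
    The inverse of 9 mod 20 is 9 (since 9·9 = 81 = 4·20 + 1), so t ≡ 9·10 = 90 ≡ 10 (mod 20).
    Then x = 6 + 9·10 = 96, valid modulo lcm(9, 20) = 180: x ≡ 96 (mod 180).
  Combine with x ≡ 0 (mod 4): gcd(180, 4) = 4; 0 - 96 = -96, which IS divisible by 4, so compatible.
    Write x = 96 + 180·t and substitute into x ≡ 0 (mod 4): 180·t ≡ 0 − 96 = -96 (mod 4).
    Divide the congruence (and modulus) by g = 4: 45·t ≡ -24 (mod 1).
    Modulo 1 every t works; take t = 0.
    Then x = 96 + 180·0 = 96, valid modulo lcm(180, 4) = 180: x ≡ 96 (mod 180).
Verify: 96 mod 9 = 6, 96 mod 20 = 16, 96 mod 4 = 0.

x ≡ 96 (mod 180).


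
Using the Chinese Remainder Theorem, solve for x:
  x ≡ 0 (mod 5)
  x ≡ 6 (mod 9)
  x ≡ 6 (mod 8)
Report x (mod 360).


Moduli 5, 9, 8 are pairwise coprime; by CRT there is a unique solution modulo M = 5 · 9 · 8 = 360.
Solve pairwise, accumulating the modulus:
  Start with x ≡ 0 (mod 5).
  Combine with x ≡ 6 (mod 9): since gcd(5, 9) = 1, we get a unique residue mod 45.
    Write x = 0 + 5·t and substitute into x ≡ 6 (mod 9): 5·t ≡ 6 − 0 = 6 (mod 9).
    The inverse of 5 mod 9 is 2 (since 5·2 = 10 = 1·9 + 1), so t ≡ 2·6 = 12 ≡ 3 (mod 9).
    Then x = 0 + 5·3 = 15, valid modulo lcm(5, 9) = 45: x ≡ 15 (mod 45).
  Combine with x ≡ 6 (mod 8): since gcd(45, 8) = 1, we get a unique residue mod 360.
    Write x = 15 + 45·t and substitute into x ≡ 6 (mod 8): 45·t ≡ 6 − 15 = -9 (mod 8).
    Reduce coefficients mod 8: 5·t ≡ 7 (mod 8).
    The inverse of 5 mod 8 is 5 (since 5·5 = 25 = 3·8 + 1), so t ≡ 5·7 = 35 ≡ 3 (mod 8).
    Then x = 15 + 45·3 = 150, valid modulo lcm(45, 8) = 360: x ≡ 150 (mod 360).
Verify: 150 mod 5 = 0 ✓, 150 mod 9 = 6 ✓, 150 mod 8 = 6 ✓.

x ≡ 150 (mod 360).


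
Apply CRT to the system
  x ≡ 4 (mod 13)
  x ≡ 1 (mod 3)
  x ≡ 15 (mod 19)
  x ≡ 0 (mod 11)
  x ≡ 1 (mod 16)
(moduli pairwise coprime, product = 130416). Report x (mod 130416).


Product of moduli M = 13 · 3 · 19 · 11 · 16 = 130416.
Merge one congruence at a time:
  Start: x ≡ 4 (mod 13).
  Combine with x ≡ 1 (mod 3); new modulus lcm = 39.
    Write x = 4 + 13·t and substitute into x ≡ 1 (mod 3): 13·t ≡ 1 − 4 = -3 (mod 3).
    Reduce coefficients mod 3: 1·t ≡ 0 (mod 3).
    So t ≡ 0 (mod 3).
    Then x = 4 + 13·0 = 4, valid modulo lcm(13, 3) = 39: x ≡ 4 (mod 39).
  Combine with x ≡ 15 (mod 19); new modulus lcm = 741.
    Write x = 4 + 39·t and substitute into x ≡ 15 (mod 19): 39·t ≡ 15 − 4 = 11 (mod 19).
    Reduce coefficients mod 19: 1·t ≡ 11 (mod 19).
    So t ≡ 11 (mod 19).
    Then x = 4 + 39·11 = 433, valid modulo lcm(39, 19) = 741: x ≡ 433 (mod 741).
  Combine with x ≡ 0 (mod 11); new modulus lcm = 8151.
    Write x = 433 + 741·t and substitute into x ≡ 0 (mod 11): 741·t ≡ 0 − 433 = -433 (mod 11).
    Reduce coefficients mod 11: 4·t ≡ 7 (mod 11).
    The inverse of 4 mod 11 is 3 (since 4·3 = 12 = 1·11 + 1), so t ≡ 3·7 = 21 ≡ 10 (mod 11).
    Then x = 433 + 741·10 = 7843, valid modulo lcm(741, 11) = 8151: x ≡ 7843 (mod 8151).
  Combine with x ≡ 1 (mod 16); new modulus lcm = 130416.
    Write x = 7843 + 8151·t and substitute into x ≡ 1 (mod 16): 8151·t ≡ 1 − 7843 = -7842 (mod 16).
    Reduce coefficients mod 16: 7·t ≡ 14 (mod 16).
    The inverse of 7 mod 16 is 7 (since 7·7 = 49 = 3·16 + 1), so t ≡ 7·14 = 98 ≡ 2 (mod 16).
    Then x = 7843 + 8151·2 = 24145, valid modulo lcm(8151, 16) = 130416: x ≡ 24145 (mod 130416).
Verify against each original: 24145 mod 13 = 4, 24145 mod 3 = 1, 24145 mod 19 = 15, 24145 mod 11 = 0, 24145 mod 16 = 1.

x ≡ 24145 (mod 130416).


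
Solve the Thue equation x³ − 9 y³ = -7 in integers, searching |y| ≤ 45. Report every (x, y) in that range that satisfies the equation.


The equation is x³ - 9y³ = -7. For fixed y, x³ = 9·y³ − 7, so a solution requires the RHS to be a perfect cube.
Strategy: iterate y from -45 to 45, compute RHS = 9·y³ − 7, and check whether it is a (positive or negative) perfect cube.
Check small values of y:
  y = 0: RHS = -7 is not a perfect cube.
  y = 1: RHS = 2 is not a perfect cube.
  y = -1: RHS = -16 is not a perfect cube.
  y = 2: RHS = 65 is not a perfect cube.
  y = -2: RHS = -79 is not a perfect cube.
  y = 3: RHS = 236 is not a perfect cube.
  y = -3: RHS = -250 is not a perfect cube.
Continuing the search up to |y| = 45 finds no solutions either.
No (x, y) in the scanned range satisfies the equation.

No integer solutions with |y| ≤ 45.


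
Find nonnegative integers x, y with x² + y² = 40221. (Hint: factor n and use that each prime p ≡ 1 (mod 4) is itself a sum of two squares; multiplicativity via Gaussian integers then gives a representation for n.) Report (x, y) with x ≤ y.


Step 1: Factor n = 40221 = 3^2 · 41 · 109.
Step 2: Check the mod-4 condition on each prime factor: 3 ≡ 3 (mod 4), exponent 2 (must be even); 41 ≡ 1 (mod 4), exponent 1; 109 ≡ 1 (mod 4), exponent 1.
All primes ≡ 3 (mod 4) appear to even exponent (or don't appear), so by the two-squares theorem n IS expressible as a sum of two squares.
Step 3: Build a representation. Group n = k² · m with k = 3 and m = 41 · 109 = 4469 (a product of primes ≡ 1 (mod 4)); a representation of m scales to one of n via (k·x)² + (k·y)² = k²(x² + y²). Each prime p ≡ 1 (mod 4) is itself a sum of two squares; find a² by testing p − a² for a perfect square:
  41: 41 − 1² = 40, 41 − 2² = 37, 41 − 3² = 32, 41 − 4² = 25 = 5² ⇒ 41 = 4² + 5².
  109: 109 − 1² = 108, 109 − 2² = 105, 109 − 3² = 100 = 10² ⇒ 109 = 3² + 10².
  Combine using the Brahmagupta–Fibonacci identity (a² + b²)(c² + d²) = (ac − bd)² + (ad + bc)² = (ac + bd)² + (ad − bc)²:
  41 · 109 = 4469: from (4² + 5²)(3² + 10²), take (4·3 − 5·10, 4·10 + 5·3) = (12 − 50, 40 + 15) = (-38, 55); dropping signs (only squares matter) gives (38, 55); check 38² + 55² = 1444 + 3025 = 4469 ✓.
  Scale by k = 3: (3·38, 3·55) = (114, 165).
Step 4: Order so x ≤ y and verify: 114² + 165² = 12996 + 27225 = 40221 = n. ✓

n = 40221 = 114² + 165² (one valid representation with x ≤ y).


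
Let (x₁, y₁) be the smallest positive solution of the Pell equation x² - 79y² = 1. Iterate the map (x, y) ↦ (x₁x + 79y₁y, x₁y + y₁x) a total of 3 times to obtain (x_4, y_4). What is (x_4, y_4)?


Step 1: Find the fundamental solution (x₁, y₁) of x² - 79y² = 1.
  Expand √79 as a continued fraction. a₀ = ⌊√79⌋ = 8; iterate m_{k+1} = d_k·a_k − m_k, d_{k+1} = (79 − m_{k+1}²)/d_k, a_{k+1} = ⌊(a₀ + m_{k+1})/d_{k+1}⌋ (starting m₀ = 0, d₀ = 1), with convergents p_k = a_k·p_{k-1} + p_{k-2}, q_k = a_k·q_{k-1} + q_{k-2} (p₋₁ = 1, q₋₁ = 0):
  k = 0: a₀ = 8; p₀/q₀ = 8/1; p₀² − 79·q₀² = 64 − 79 = -15.
  k = 1: m = 8, d = 15, a = ⌊(8 + 8)/15⌋ = 1; p/q = (1·8 + 1)/(1·1 + 0) = 9/1; p² − 79·q² = 81 − 79 = 2.
  k = 2: m = 7, d = 2, a = ⌊(8 + 7)/2⌋ = 7; p/q = (7·9 + 8)/(7·1 + 1) = 71/8; p² − 79·q² = 5041 − 5056 = -15.
  k = 3: m = 7, d = 15, a = ⌊(8 + 7)/15⌋ = 1; p/q = (1·71 + 9)/(1·8 + 1) = 80/9; p² − 79·q² = 6400 − 6399 = 1.
  The first convergent with p² − 79·q² = 1 gives the fundamental solution (x₁, y₁) = (80, 9).
Step 2: Apply the recurrence (x_{n+1}, y_{n+1}) = (x₁x_n + 79y₁y_n, x₁y_n + y₁x_n) repeatedly.
  From (x_1, y_1) = (80, 9): x_2 = 80·80 + 79·9·9 = 12799; y_2 = 80·9 + 9·80 = 1440.
  From (x_2, y_2) = (12799, 1440): x_3 = 80·12799 + 79·9·1440 = 2047760; y_3 = 80·1440 + 9·12799 = 230391.
  From (x_3, y_3) = (2047760, 230391): x_4 = 80·2047760 + 79·9·230391 = 327628801; y_4 = 80·230391 + 9·2047760 = 36861120.
Step 3: Verify x_4² - 79·y_4² = 107340631244697601 - 107340631244697600 = 1 (should be 1). ✓

(x_1, y_1) = (80, 9); (x_4, y_4) = (327628801, 36861120).


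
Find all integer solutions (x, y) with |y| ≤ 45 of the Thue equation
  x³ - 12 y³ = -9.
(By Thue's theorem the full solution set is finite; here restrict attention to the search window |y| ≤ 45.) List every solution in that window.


The equation is x³ - 12y³ = -9. For fixed y, x³ = 12·y³ − 9, so a solution requires the RHS to be a perfect cube.
Strategy: iterate y from -45 to 45, compute RHS = 12·y³ − 9, and check whether it is a (positive or negative) perfect cube.
Check small values of y:
  y = 0: RHS = -9 is not a perfect cube.
  y = 1: RHS = 3 is not a perfect cube.
  y = -1: RHS = -21 is not a perfect cube.
  y = 2: RHS = 87 is not a perfect cube.
  y = -2: RHS = -105 is not a perfect cube.
  y = 3: RHS = 315 is not a perfect cube.
  y = -3: RHS = -333 is not a perfect cube.
Continuing the search up to |y| = 45 finds no solutions either.
No (x, y) in the scanned range satisfies the equation.

No integer solutions with |y| ≤ 45.


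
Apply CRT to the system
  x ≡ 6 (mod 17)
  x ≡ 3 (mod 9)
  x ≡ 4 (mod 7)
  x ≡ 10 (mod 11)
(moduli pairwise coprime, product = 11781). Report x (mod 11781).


Product of moduli M = 17 · 9 · 7 · 11 = 11781.
Merge one congruence at a time:
  Start: x ≡ 6 (mod 17).
  Combine with x ≡ 3 (mod 9); new modulus lcm = 153.
    Write x = 6 + 17·t and substitute into x ≡ 3 (mod 9): 17·t ≡ 3 − 6 = -3 (mod 9).
    Reduce coefficients mod 9: 8·t ≡ 6 (mod 9).
    The inverse of 8 mod 9 is 8 (since 8·8 = 64 = 7·9 + 1), so t ≡ 8·6 = 48 ≡ 3 (mod 9).
    Then x = 6 + 17·3 = 57, valid modulo lcm(17, 9) = 153: x ≡ 57 (mod 153).
  Combine with x ≡ 4 (mod 7); new modulus lcm = 1071.
    Write x = 57 + 153·t and substitute into x ≡ 4 (mod 7): 153·t ≡ 4 − 57 = -53 (mod 7).
    Reduce coefficients mod 7: 6·t ≡ 3 (mod 7).
    The inverse of 6 mod 7 is 6 (since 6·6 = 36 = 5·7 + 1), so t ≡ 6·3 = 18 ≡ 4 (mod 7).
    Then x = 57 + 153·4 = 669, valid modulo lcm(153, 7) = 1071: x ≡ 669 (mod 1071).
  Combine with x ≡ 10 (mod 11); new modulus lcm = 11781.
    Write x = 669 + 1071·t and substitute into x ≡ 10 (mod 11): 1071·t ≡ 10 − 669 = -659 (mod 11).
    Reduce coefficients mod 11: 4·t ≡ 1 (mod 11).
    The inverse of 4 mod 11 is 3 (since 4·3 = 12 = 1·11 + 1), so t ≡ 3·1 = 3 ≡ 3 (mod 11).
    Then x = 669 + 1071·3 = 3882, valid modulo lcm(1071, 11) = 11781: x ≡ 3882 (mod 11781).
Verify against each original: 3882 mod 17 = 6, 3882 mod 9 = 3, 3882 mod 7 = 4, 3882 mod 11 = 10.

x ≡ 3882 (mod 11781).


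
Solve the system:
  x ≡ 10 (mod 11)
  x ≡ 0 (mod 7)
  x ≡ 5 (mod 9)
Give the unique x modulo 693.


Moduli 11, 7, 9 are pairwise coprime; by CRT there is a unique solution modulo M = 11 · 7 · 9 = 693.
Solve pairwise, accumulating the modulus:
  Start with x ≡ 10 (mod 11).
  Combine with x ≡ 0 (mod 7): since gcd(11, 7) = 1, we get a unique residue mod 77.
    Write x = 10 + 11·t and substitute into x ≡ 0 (mod 7): 11·t ≡ 0 − 10 = -10 (mod 7).
    Reduce coefficients mod 7: 4·t ≡ 4 (mod 7).
    The inverse of 4 mod 7 is 2 (since 4·2 = 8 = 1·7 + 1), so t ≡ 2·4 = 8 ≡ 1 (mod 7).
    Then x = 10 + 11·1 = 21, valid modulo lcm(11, 7) = 77: x ≡ 21 (mod 77).
  Combine with x ≡ 5 (mod 9): since gcd(77, 9) = 1, we get a unique residue mod 693.
    Write x = 21 + 77·t and substitute into x ≡ 5 (mod 9): 77·t ≡ 5 − 21 = -16 (mod 9).
    Reduce coefficients mod 9: 5·t ≡ 2 (mod 9).
    The inverse of 5 mod 9 is 2 (since 5·2 = 10 = 1·9 + 1), so t ≡ 2·2 = 4 ≡ 4 (mod 9).
    Then x = 21 + 77·4 = 329, valid modulo lcm(77, 9) = 693: x ≡ 329 (mod 693).
Verify: 329 mod 11 = 10 ✓, 329 mod 7 = 0 ✓, 329 mod 9 = 5 ✓.

x ≡ 329 (mod 693).


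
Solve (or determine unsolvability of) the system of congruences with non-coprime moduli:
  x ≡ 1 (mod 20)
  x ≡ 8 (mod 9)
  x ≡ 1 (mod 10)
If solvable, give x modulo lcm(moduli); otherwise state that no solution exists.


Moduli 20, 9, 10 are not pairwise coprime, so CRT works modulo lcm(m_i) when all pairwise compatibility conditions hold.
Pairwise compatibility: gcd(m_i, m_j) must divide a_i - a_j for every pair.
Merge one congruence at a time:
  Start: x ≡ 1 (mod 20).
  Combine with x ≡ 8 (mod 9): gcd(20, 9) = 1; 8 - 1 = 7, which IS divisible by 1, so compatible.
    Write x = 1 + 20·t and substitute into x ≡ 8 (mod 9): 20·t ≡ 8 − 1 = 7 (mod 9).
    Reduce coefficients mod 9: 2·t ≡ 7 (mod 9).
    The inverse of 2 mod 9 is 5 (since 2·5 = 10 = 1·9 + 1), so t ≡ 5·7 = 35 ≡ 8 (mod 9).
    Then x = 1 + 20·8 = 161, valid modulo lcm(20, 9) = 180: x ≡ 161 (mod 180).
  Combine with x ≡ 1 (mod 10): gcd(180, 10) = 10; 1 - 161 = -160, which IS divisible by 10, so compatible.
    Write x = 161 + 180·t and substitute into x ≡ 1 (mod 10): 180·t ≡ 1 − 161 = -160 (mod 10).
    Divide the congruence (and modulus) by g = 10: 18·t ≡ -16 (mod 1).
    Modulo 1 every t works; take t = 0.
    Then x = 161 + 180·0 = 161, valid modulo lcm(180, 10) = 180: x ≡ 161 (mod 180).
Verify: 161 mod 20 = 1, 161 mod 9 = 8, 161 mod 10 = 1.

x ≡ 161 (mod 180).


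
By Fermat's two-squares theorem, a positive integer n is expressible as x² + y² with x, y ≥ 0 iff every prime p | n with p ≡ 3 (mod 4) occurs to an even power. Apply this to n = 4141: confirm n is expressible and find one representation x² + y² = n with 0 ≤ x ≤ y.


Step 1: Factor n = 4141 = 41 · 101.
Step 2: Check the mod-4 condition on each prime factor: 41 ≡ 1 (mod 4), exponent 1; 101 ≡ 1 (mod 4), exponent 1.
All primes ≡ 3 (mod 4) appear to even exponent (or don't appear), so by the two-squares theorem n IS expressible as a sum of two squares.
Step 3: Build a representation. Here n = 41 · 101 is a product of primes ≡ 1 (mod 4). Each prime p ≡ 1 (mod 4) is itself a sum of two squares; find a² by testing p − a² for a perfect square:
  41: 41 − 1² = 40, 41 − 2² = 37, 41 − 3² = 32, 41 − 4² = 25 = 5² ⇒ 41 = 4² + 5².
  101: 101 − 1² = 100 = 10² ⇒ 101 = 1² + 10².
  Combine using the Brahmagupta–Fibonacci identity (a² + b²)(c² + d²) = (ac − bd)² + (ad + bc)² = (ac + bd)² + (ad − bc)²:
  41 · 101 = 4141: from (4² + 5²)(1² + 10²), take (4·1 − 5·10, 4·10 + 5·1) = (4 − 50, 40 + 5) = (-46, 45); dropping signs (only squares matter) gives (46, 45); check 46² + 45² = 2116 + 2025 = 4141 ✓.
Step 4: Order so x ≤ y and verify: 45² + 46² = 2025 + 2116 = 4141 = n. ✓

n = 4141 = 45² + 46² (one valid representation with x ≤ y).


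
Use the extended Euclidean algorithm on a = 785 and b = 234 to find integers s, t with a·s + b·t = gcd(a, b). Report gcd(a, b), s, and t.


Euclidean algorithm on (785, 234) — divide until remainder is 0:
  785 = 3 · 234 + 83
  234 = 2 · 83 + 68
  83 = 1 · 68 + 15
  68 = 4 · 15 + 8
  15 = 1 · 8 + 7
  8 = 1 · 7 + 1
  7 = 7 · 1 + 0
gcd(785, 234) = 1.
Track Bezout coefficients alongside the remainders: start with r₀ = 785 = a·1 + b·0 (s = 1, t = 0) and r₁ = 234 = a·0 + b·1 (s = 0, t = 1); each new remainder r_{k+1} = r_{k-1} − q_k·r_k inherits s_{k+1} = s_{k-1} − q_k·s_k, t_{k+1} = t_{k-1} − q_k·t_k, so r_k = a·s_k + b·t_k at every step:
  q = 3: r = 83, s = 1 − 3·0 = 1, t = 0 − 3·1 = -3  (check: 785·1 + 234·(-3) = 83)
  q = 2: r = 68, s = 0 − 2·1 = -2, t = 1 − 2·(-3) = 7  (check: 785·(-2) + 234·7 = 68)
  q = 1: r = 15, s = 1 − 1·(-2) = 3, t = -3 − 1·7 = -10  (check: 785·3 + 234·(-10) = 15)
  q = 4: r = 8, s = -2 − 4·3 = -14, t = 7 − 4·(-10) = 47  (check: 785·(-14) + 234·47 = 8)
  q = 1: r = 7, s = 3 − 1·(-14) = 17, t = -10 − 1·47 = -57  (check: 785·17 + 234·(-57) = 7)
  q = 1: r = 1, s = -14 − 1·17 = -31, t = 47 − 1·(-57) = 104  (check: 785·(-31) + 234·104 = 1)
The row with r = 1 (the gcd) gives the Bezout coefficients s = -31, t = 104.
Result: 785 · (-31) + 234 · (104) = 1.

gcd(785, 234) = 1; s = -31, t = 104 (check: 785·(-31) + 234·104 = 1).
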